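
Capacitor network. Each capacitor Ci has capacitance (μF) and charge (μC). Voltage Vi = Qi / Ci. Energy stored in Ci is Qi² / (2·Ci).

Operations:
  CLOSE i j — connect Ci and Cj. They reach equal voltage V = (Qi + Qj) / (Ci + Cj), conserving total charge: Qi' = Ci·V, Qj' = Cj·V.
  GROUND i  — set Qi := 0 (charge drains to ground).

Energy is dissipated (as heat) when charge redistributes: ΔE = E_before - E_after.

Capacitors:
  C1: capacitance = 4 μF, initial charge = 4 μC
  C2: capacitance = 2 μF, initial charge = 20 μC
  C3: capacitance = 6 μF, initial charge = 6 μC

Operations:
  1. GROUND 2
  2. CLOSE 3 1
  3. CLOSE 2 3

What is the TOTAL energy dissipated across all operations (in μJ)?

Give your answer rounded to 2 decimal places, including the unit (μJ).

Answer: 100.75 μJ

Derivation:
Initial: C1(4μF, Q=4μC, V=1.00V), C2(2μF, Q=20μC, V=10.00V), C3(6μF, Q=6μC, V=1.00V)
Op 1: GROUND 2: Q2=0; energy lost=100.000
Op 2: CLOSE 3-1: Q_total=10.00, C_total=10.00, V=1.00; Q3=6.00, Q1=4.00; dissipated=0.000
Op 3: CLOSE 2-3: Q_total=6.00, C_total=8.00, V=0.75; Q2=1.50, Q3=4.50; dissipated=0.750
Total dissipated: 100.750 μJ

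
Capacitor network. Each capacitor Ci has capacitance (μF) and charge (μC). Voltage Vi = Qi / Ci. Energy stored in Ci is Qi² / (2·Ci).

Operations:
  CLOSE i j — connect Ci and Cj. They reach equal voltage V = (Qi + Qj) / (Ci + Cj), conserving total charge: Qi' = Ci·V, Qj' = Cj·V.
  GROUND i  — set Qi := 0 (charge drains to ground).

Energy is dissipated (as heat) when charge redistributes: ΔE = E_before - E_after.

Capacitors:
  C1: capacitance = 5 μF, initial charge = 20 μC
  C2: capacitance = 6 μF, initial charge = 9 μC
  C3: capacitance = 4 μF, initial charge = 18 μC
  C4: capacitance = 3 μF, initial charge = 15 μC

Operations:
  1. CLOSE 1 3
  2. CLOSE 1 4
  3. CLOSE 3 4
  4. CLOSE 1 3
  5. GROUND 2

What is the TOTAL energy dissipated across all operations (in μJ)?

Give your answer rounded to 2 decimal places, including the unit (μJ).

Answer: 7.70 μJ

Derivation:
Initial: C1(5μF, Q=20μC, V=4.00V), C2(6μF, Q=9μC, V=1.50V), C3(4μF, Q=18μC, V=4.50V), C4(3μF, Q=15μC, V=5.00V)
Op 1: CLOSE 1-3: Q_total=38.00, C_total=9.00, V=4.22; Q1=21.11, Q3=16.89; dissipated=0.278
Op 2: CLOSE 1-4: Q_total=36.11, C_total=8.00, V=4.51; Q1=22.57, Q4=13.54; dissipated=0.567
Op 3: CLOSE 3-4: Q_total=30.43, C_total=7.00, V=4.35; Q3=17.39, Q4=13.04; dissipated=0.073
Op 4: CLOSE 1-3: Q_total=39.96, C_total=9.00, V=4.44; Q1=22.20, Q3=17.76; dissipated=0.031
Op 5: GROUND 2: Q2=0; energy lost=6.750
Total dissipated: 7.699 μJ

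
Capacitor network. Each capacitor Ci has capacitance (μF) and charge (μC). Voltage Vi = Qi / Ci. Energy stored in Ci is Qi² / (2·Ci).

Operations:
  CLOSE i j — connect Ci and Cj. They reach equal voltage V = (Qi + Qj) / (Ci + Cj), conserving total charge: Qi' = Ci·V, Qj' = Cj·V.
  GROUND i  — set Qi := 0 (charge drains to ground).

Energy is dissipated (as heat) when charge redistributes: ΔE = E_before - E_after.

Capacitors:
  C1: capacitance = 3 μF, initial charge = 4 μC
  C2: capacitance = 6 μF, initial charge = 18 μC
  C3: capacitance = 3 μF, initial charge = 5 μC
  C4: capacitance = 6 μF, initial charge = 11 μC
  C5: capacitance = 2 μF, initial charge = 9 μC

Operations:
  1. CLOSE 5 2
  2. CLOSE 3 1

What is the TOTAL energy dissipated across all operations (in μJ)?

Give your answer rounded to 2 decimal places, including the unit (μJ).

Answer: 1.77 μJ

Derivation:
Initial: C1(3μF, Q=4μC, V=1.33V), C2(6μF, Q=18μC, V=3.00V), C3(3μF, Q=5μC, V=1.67V), C4(6μF, Q=11μC, V=1.83V), C5(2μF, Q=9μC, V=4.50V)
Op 1: CLOSE 5-2: Q_total=27.00, C_total=8.00, V=3.38; Q5=6.75, Q2=20.25; dissipated=1.688
Op 2: CLOSE 3-1: Q_total=9.00, C_total=6.00, V=1.50; Q3=4.50, Q1=4.50; dissipated=0.083
Total dissipated: 1.771 μJ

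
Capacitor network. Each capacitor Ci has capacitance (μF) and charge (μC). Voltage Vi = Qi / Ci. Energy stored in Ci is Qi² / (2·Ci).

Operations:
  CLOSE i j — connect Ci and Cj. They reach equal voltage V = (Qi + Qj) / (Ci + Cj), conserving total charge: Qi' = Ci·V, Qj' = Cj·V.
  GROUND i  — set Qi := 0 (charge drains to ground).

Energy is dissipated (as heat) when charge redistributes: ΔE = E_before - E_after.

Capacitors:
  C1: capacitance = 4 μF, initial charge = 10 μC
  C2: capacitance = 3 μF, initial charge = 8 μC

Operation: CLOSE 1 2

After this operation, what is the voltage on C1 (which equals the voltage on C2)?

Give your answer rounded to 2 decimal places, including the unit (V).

Initial: C1(4μF, Q=10μC, V=2.50V), C2(3μF, Q=8μC, V=2.67V)
Op 1: CLOSE 1-2: Q_total=18.00, C_total=7.00, V=2.57; Q1=10.29, Q2=7.71; dissipated=0.024

Answer: 2.57 V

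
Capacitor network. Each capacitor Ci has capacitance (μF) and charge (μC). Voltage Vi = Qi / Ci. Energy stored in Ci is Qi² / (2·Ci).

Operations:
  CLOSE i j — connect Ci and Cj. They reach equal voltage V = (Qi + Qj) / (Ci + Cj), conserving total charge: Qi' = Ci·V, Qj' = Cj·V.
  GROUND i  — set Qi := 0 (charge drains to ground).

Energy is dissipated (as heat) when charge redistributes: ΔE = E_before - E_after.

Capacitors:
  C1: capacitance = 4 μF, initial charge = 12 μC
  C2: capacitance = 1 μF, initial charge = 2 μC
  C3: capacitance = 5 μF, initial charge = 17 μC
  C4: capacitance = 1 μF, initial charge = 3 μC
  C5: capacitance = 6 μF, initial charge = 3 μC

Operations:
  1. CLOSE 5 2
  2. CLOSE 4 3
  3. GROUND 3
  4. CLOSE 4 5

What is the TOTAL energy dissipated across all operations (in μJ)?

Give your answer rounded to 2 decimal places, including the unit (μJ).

Answer: 31.75 μJ

Derivation:
Initial: C1(4μF, Q=12μC, V=3.00V), C2(1μF, Q=2μC, V=2.00V), C3(5μF, Q=17μC, V=3.40V), C4(1μF, Q=3μC, V=3.00V), C5(6μF, Q=3μC, V=0.50V)
Op 1: CLOSE 5-2: Q_total=5.00, C_total=7.00, V=0.71; Q5=4.29, Q2=0.71; dissipated=0.964
Op 2: CLOSE 4-3: Q_total=20.00, C_total=6.00, V=3.33; Q4=3.33, Q3=16.67; dissipated=0.067
Op 3: GROUND 3: Q3=0; energy lost=27.778
Op 4: CLOSE 4-5: Q_total=7.62, C_total=7.00, V=1.09; Q4=1.09, Q5=6.53; dissipated=2.940
Total dissipated: 31.748 μJ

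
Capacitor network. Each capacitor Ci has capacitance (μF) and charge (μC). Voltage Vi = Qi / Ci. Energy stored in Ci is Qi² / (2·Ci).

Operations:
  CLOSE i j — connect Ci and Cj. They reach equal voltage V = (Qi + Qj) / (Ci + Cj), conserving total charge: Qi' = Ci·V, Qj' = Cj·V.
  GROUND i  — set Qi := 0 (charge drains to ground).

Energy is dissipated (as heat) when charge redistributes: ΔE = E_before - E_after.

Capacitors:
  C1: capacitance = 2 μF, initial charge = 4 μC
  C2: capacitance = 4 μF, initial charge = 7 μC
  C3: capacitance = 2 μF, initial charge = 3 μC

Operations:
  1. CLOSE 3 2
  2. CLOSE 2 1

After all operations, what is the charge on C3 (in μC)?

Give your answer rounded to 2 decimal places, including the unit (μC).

Initial: C1(2μF, Q=4μC, V=2.00V), C2(4μF, Q=7μC, V=1.75V), C3(2μF, Q=3μC, V=1.50V)
Op 1: CLOSE 3-2: Q_total=10.00, C_total=6.00, V=1.67; Q3=3.33, Q2=6.67; dissipated=0.042
Op 2: CLOSE 2-1: Q_total=10.67, C_total=6.00, V=1.78; Q2=7.11, Q1=3.56; dissipated=0.074
Final charges: Q1=3.56, Q2=7.11, Q3=3.33

Answer: 3.33 μC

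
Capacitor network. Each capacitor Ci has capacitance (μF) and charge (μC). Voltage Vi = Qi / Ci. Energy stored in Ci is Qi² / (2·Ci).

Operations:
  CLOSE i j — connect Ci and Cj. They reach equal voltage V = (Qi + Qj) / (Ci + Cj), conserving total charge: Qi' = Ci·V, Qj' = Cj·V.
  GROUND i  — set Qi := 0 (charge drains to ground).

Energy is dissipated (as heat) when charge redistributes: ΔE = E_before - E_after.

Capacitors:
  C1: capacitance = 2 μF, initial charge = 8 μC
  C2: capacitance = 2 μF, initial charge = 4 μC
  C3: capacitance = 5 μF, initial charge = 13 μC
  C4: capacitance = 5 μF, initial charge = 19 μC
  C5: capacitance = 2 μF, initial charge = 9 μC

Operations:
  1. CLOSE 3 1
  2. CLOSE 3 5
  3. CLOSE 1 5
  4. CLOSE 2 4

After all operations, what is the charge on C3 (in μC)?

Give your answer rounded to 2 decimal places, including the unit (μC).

Initial: C1(2μF, Q=8μC, V=4.00V), C2(2μF, Q=4μC, V=2.00V), C3(5μF, Q=13μC, V=2.60V), C4(5μF, Q=19μC, V=3.80V), C5(2μF, Q=9μC, V=4.50V)
Op 1: CLOSE 3-1: Q_total=21.00, C_total=7.00, V=3.00; Q3=15.00, Q1=6.00; dissipated=1.400
Op 2: CLOSE 3-5: Q_total=24.00, C_total=7.00, V=3.43; Q3=17.14, Q5=6.86; dissipated=1.607
Op 3: CLOSE 1-5: Q_total=12.86, C_total=4.00, V=3.21; Q1=6.43, Q5=6.43; dissipated=0.092
Op 4: CLOSE 2-4: Q_total=23.00, C_total=7.00, V=3.29; Q2=6.57, Q4=16.43; dissipated=2.314
Final charges: Q1=6.43, Q2=6.57, Q3=17.14, Q4=16.43, Q5=6.43

Answer: 17.14 μC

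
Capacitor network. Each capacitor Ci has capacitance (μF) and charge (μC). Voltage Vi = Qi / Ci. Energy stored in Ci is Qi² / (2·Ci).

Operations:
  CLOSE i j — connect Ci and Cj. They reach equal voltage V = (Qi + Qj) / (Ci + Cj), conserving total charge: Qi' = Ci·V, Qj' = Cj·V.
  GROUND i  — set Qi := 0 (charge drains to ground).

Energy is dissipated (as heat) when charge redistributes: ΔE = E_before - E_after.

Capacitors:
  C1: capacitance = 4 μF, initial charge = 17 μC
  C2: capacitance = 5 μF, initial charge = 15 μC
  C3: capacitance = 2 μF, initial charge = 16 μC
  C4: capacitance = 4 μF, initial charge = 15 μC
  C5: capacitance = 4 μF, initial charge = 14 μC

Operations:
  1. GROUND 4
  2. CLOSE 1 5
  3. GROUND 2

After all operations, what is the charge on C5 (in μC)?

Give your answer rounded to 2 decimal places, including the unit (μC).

Initial: C1(4μF, Q=17μC, V=4.25V), C2(5μF, Q=15μC, V=3.00V), C3(2μF, Q=16μC, V=8.00V), C4(4μF, Q=15μC, V=3.75V), C5(4μF, Q=14μC, V=3.50V)
Op 1: GROUND 4: Q4=0; energy lost=28.125
Op 2: CLOSE 1-5: Q_total=31.00, C_total=8.00, V=3.88; Q1=15.50, Q5=15.50; dissipated=0.562
Op 3: GROUND 2: Q2=0; energy lost=22.500
Final charges: Q1=15.50, Q2=0.00, Q3=16.00, Q4=0.00, Q5=15.50

Answer: 15.50 μC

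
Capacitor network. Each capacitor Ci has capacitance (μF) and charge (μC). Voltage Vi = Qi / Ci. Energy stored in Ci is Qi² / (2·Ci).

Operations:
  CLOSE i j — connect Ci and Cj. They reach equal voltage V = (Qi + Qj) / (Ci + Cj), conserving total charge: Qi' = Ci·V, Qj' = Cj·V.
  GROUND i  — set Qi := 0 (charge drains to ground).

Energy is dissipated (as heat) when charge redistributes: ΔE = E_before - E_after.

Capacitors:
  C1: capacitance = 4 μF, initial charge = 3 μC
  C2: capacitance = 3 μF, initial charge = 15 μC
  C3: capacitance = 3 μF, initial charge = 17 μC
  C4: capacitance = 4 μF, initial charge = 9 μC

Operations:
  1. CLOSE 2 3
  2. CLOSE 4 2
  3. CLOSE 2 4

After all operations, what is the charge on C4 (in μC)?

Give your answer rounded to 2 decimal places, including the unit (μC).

Answer: 14.29 μC

Derivation:
Initial: C1(4μF, Q=3μC, V=0.75V), C2(3μF, Q=15μC, V=5.00V), C3(3μF, Q=17μC, V=5.67V), C4(4μF, Q=9μC, V=2.25V)
Op 1: CLOSE 2-3: Q_total=32.00, C_total=6.00, V=5.33; Q2=16.00, Q3=16.00; dissipated=0.333
Op 2: CLOSE 4-2: Q_total=25.00, C_total=7.00, V=3.57; Q4=14.29, Q2=10.71; dissipated=8.149
Op 3: CLOSE 2-4: Q_total=25.00, C_total=7.00, V=3.57; Q2=10.71, Q4=14.29; dissipated=0.000
Final charges: Q1=3.00, Q2=10.71, Q3=16.00, Q4=14.29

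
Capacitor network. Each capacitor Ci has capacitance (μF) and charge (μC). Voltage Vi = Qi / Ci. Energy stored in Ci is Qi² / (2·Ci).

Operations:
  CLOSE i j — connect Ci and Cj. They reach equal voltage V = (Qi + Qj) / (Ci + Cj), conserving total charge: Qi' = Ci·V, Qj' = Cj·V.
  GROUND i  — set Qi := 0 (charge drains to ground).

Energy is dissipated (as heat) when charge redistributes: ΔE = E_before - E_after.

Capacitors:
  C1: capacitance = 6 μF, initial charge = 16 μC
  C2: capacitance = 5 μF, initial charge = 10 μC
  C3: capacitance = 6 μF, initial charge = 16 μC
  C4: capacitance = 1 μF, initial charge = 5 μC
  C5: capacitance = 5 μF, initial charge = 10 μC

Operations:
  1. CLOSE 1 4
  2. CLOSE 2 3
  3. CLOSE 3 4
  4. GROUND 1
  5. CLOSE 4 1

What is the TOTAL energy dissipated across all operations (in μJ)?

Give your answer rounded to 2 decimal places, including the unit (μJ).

Answer: 32.70 μJ

Derivation:
Initial: C1(6μF, Q=16μC, V=2.67V), C2(5μF, Q=10μC, V=2.00V), C3(6μF, Q=16μC, V=2.67V), C4(1μF, Q=5μC, V=5.00V), C5(5μF, Q=10μC, V=2.00V)
Op 1: CLOSE 1-4: Q_total=21.00, C_total=7.00, V=3.00; Q1=18.00, Q4=3.00; dissipated=2.333
Op 2: CLOSE 2-3: Q_total=26.00, C_total=11.00, V=2.36; Q2=11.82, Q3=14.18; dissipated=0.606
Op 3: CLOSE 3-4: Q_total=17.18, C_total=7.00, V=2.45; Q3=14.73, Q4=2.45; dissipated=0.174
Op 4: GROUND 1: Q1=0; energy lost=27.000
Op 5: CLOSE 4-1: Q_total=2.45, C_total=7.00, V=0.35; Q4=0.35, Q1=2.10; dissipated=2.582
Total dissipated: 32.695 μJ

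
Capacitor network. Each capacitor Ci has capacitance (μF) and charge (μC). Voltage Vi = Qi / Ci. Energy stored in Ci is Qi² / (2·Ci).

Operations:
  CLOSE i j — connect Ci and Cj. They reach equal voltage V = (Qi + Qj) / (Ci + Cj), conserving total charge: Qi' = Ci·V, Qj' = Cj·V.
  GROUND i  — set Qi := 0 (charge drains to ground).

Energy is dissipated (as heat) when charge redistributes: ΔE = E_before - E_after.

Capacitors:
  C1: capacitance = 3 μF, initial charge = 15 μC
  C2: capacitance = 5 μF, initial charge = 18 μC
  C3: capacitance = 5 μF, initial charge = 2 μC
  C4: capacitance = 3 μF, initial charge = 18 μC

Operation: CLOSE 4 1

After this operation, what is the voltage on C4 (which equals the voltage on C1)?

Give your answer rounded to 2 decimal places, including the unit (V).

Initial: C1(3μF, Q=15μC, V=5.00V), C2(5μF, Q=18μC, V=3.60V), C3(5μF, Q=2μC, V=0.40V), C4(3μF, Q=18μC, V=6.00V)
Op 1: CLOSE 4-1: Q_total=33.00, C_total=6.00, V=5.50; Q4=16.50, Q1=16.50; dissipated=0.750

Answer: 5.50 V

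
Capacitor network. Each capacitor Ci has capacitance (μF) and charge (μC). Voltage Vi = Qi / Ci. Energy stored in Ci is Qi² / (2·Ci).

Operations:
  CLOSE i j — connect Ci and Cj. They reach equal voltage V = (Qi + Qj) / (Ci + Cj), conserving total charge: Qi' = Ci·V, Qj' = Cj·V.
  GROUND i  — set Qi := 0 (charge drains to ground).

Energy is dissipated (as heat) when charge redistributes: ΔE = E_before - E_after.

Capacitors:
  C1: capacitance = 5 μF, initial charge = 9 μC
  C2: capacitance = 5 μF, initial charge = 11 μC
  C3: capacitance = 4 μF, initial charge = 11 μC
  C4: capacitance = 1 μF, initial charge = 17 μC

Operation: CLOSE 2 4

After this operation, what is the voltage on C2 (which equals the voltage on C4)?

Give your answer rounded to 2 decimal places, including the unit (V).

Answer: 4.67 V

Derivation:
Initial: C1(5μF, Q=9μC, V=1.80V), C2(5μF, Q=11μC, V=2.20V), C3(4μF, Q=11μC, V=2.75V), C4(1μF, Q=17μC, V=17.00V)
Op 1: CLOSE 2-4: Q_total=28.00, C_total=6.00, V=4.67; Q2=23.33, Q4=4.67; dissipated=91.267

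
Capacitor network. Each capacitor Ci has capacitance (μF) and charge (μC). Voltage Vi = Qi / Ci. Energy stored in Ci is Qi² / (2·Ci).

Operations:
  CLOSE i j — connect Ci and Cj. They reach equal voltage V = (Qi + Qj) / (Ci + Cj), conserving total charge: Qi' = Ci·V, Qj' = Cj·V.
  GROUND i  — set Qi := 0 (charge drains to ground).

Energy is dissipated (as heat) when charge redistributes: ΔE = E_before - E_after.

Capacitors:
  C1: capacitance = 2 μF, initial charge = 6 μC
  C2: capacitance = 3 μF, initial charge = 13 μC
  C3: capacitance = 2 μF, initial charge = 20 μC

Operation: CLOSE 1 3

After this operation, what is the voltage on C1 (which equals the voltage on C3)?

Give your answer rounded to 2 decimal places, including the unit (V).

Initial: C1(2μF, Q=6μC, V=3.00V), C2(3μF, Q=13μC, V=4.33V), C3(2μF, Q=20μC, V=10.00V)
Op 1: CLOSE 1-3: Q_total=26.00, C_total=4.00, V=6.50; Q1=13.00, Q3=13.00; dissipated=24.500

Answer: 6.50 V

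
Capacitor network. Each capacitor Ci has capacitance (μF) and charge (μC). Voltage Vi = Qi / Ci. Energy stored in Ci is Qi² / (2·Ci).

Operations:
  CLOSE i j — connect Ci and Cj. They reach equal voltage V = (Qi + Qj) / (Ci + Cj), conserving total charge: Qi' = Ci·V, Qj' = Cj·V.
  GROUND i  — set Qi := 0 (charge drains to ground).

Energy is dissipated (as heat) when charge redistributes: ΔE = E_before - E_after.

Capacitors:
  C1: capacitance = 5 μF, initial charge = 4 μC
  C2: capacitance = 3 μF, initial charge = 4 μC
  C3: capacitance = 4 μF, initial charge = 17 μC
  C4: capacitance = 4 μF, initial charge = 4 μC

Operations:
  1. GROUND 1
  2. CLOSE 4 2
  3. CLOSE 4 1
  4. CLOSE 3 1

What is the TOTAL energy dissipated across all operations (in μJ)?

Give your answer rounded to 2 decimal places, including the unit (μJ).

Answer: 18.71 μJ

Derivation:
Initial: C1(5μF, Q=4μC, V=0.80V), C2(3μF, Q=4μC, V=1.33V), C3(4μF, Q=17μC, V=4.25V), C4(4μF, Q=4μC, V=1.00V)
Op 1: GROUND 1: Q1=0; energy lost=1.600
Op 2: CLOSE 4-2: Q_total=8.00, C_total=7.00, V=1.14; Q4=4.57, Q2=3.43; dissipated=0.095
Op 3: CLOSE 4-1: Q_total=4.57, C_total=9.00, V=0.51; Q4=2.03, Q1=2.54; dissipated=1.451
Op 4: CLOSE 3-1: Q_total=19.54, C_total=9.00, V=2.17; Q3=8.68, Q1=10.86; dissipated=15.559
Total dissipated: 18.705 μJ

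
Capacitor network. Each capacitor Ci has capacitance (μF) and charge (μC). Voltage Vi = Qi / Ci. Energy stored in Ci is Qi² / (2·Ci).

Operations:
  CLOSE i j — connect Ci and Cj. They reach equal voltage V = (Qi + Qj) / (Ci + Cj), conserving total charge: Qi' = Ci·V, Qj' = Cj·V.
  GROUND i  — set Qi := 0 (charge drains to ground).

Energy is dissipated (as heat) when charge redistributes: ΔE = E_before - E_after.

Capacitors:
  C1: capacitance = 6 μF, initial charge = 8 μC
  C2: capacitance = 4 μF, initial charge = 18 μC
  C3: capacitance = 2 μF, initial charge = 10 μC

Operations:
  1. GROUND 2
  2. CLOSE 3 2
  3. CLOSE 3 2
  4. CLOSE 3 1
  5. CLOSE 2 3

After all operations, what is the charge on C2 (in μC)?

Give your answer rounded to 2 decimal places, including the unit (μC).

Initial: C1(6μF, Q=8μC, V=1.33V), C2(4μF, Q=18μC, V=4.50V), C3(2μF, Q=10μC, V=5.00V)
Op 1: GROUND 2: Q2=0; energy lost=40.500
Op 2: CLOSE 3-2: Q_total=10.00, C_total=6.00, V=1.67; Q3=3.33, Q2=6.67; dissipated=16.667
Op 3: CLOSE 3-2: Q_total=10.00, C_total=6.00, V=1.67; Q3=3.33, Q2=6.67; dissipated=0.000
Op 4: CLOSE 3-1: Q_total=11.33, C_total=8.00, V=1.42; Q3=2.83, Q1=8.50; dissipated=0.083
Op 5: CLOSE 2-3: Q_total=9.50, C_total=6.00, V=1.58; Q2=6.33, Q3=3.17; dissipated=0.042
Final charges: Q1=8.50, Q2=6.33, Q3=3.17

Answer: 6.33 μC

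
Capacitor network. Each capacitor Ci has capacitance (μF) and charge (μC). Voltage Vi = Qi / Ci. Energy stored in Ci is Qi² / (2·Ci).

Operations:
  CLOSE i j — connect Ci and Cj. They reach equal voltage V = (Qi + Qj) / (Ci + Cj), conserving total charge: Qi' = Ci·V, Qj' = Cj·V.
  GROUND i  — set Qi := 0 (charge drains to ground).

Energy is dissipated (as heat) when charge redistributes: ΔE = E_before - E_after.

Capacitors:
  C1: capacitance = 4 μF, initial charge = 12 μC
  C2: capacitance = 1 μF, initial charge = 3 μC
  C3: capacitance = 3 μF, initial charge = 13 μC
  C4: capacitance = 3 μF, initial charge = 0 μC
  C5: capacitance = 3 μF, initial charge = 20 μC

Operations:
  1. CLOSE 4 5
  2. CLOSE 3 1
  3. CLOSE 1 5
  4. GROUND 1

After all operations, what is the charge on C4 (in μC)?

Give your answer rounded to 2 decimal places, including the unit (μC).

Answer: 10.00 μC

Derivation:
Initial: C1(4μF, Q=12μC, V=3.00V), C2(1μF, Q=3μC, V=3.00V), C3(3μF, Q=13μC, V=4.33V), C4(3μF, Q=0μC, V=0.00V), C5(3μF, Q=20μC, V=6.67V)
Op 1: CLOSE 4-5: Q_total=20.00, C_total=6.00, V=3.33; Q4=10.00, Q5=10.00; dissipated=33.333
Op 2: CLOSE 3-1: Q_total=25.00, C_total=7.00, V=3.57; Q3=10.71, Q1=14.29; dissipated=1.524
Op 3: CLOSE 1-5: Q_total=24.29, C_total=7.00, V=3.47; Q1=13.88, Q5=10.41; dissipated=0.049
Op 4: GROUND 1: Q1=0; energy lost=24.073
Final charges: Q1=0.00, Q2=3.00, Q3=10.71, Q4=10.00, Q5=10.41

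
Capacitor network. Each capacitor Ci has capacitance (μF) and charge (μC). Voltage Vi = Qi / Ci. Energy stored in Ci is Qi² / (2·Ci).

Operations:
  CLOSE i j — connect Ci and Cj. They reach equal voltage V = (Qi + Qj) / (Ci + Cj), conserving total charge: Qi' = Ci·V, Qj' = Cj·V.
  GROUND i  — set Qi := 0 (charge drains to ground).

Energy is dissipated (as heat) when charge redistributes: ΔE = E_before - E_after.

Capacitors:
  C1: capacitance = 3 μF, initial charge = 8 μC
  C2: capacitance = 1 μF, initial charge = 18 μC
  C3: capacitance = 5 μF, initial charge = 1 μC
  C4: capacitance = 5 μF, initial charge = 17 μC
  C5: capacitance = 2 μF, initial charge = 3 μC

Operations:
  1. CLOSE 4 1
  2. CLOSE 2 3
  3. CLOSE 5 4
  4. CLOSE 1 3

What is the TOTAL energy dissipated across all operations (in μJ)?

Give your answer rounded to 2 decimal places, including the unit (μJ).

Answer: 134.41 μJ

Derivation:
Initial: C1(3μF, Q=8μC, V=2.67V), C2(1μF, Q=18μC, V=18.00V), C3(5μF, Q=1μC, V=0.20V), C4(5μF, Q=17μC, V=3.40V), C5(2μF, Q=3μC, V=1.50V)
Op 1: CLOSE 4-1: Q_total=25.00, C_total=8.00, V=3.12; Q4=15.62, Q1=9.38; dissipated=0.504
Op 2: CLOSE 2-3: Q_total=19.00, C_total=6.00, V=3.17; Q2=3.17, Q3=15.83; dissipated=132.017
Op 3: CLOSE 5-4: Q_total=18.62, C_total=7.00, V=2.66; Q5=5.32, Q4=13.30; dissipated=1.886
Op 4: CLOSE 1-3: Q_total=25.21, C_total=8.00, V=3.15; Q1=9.45, Q3=15.76; dissipated=0.002
Total dissipated: 134.409 μJ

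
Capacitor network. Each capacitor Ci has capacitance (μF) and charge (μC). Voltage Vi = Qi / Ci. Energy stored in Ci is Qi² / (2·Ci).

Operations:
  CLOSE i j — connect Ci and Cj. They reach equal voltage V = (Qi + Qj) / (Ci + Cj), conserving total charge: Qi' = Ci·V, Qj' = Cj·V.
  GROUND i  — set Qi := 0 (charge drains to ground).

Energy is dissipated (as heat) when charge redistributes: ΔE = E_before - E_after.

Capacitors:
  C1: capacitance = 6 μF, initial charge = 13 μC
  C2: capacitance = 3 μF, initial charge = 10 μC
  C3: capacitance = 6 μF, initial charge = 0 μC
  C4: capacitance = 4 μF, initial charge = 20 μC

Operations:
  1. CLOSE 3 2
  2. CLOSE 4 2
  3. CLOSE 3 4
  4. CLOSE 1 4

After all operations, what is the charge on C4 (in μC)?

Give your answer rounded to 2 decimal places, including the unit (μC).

Answer: 8.40 μC

Derivation:
Initial: C1(6μF, Q=13μC, V=2.17V), C2(3μF, Q=10μC, V=3.33V), C3(6μF, Q=0μC, V=0.00V), C4(4μF, Q=20μC, V=5.00V)
Op 1: CLOSE 3-2: Q_total=10.00, C_total=9.00, V=1.11; Q3=6.67, Q2=3.33; dissipated=11.111
Op 2: CLOSE 4-2: Q_total=23.33, C_total=7.00, V=3.33; Q4=13.33, Q2=10.00; dissipated=12.963
Op 3: CLOSE 3-4: Q_total=20.00, C_total=10.00, V=2.00; Q3=12.00, Q4=8.00; dissipated=5.926
Op 4: CLOSE 1-4: Q_total=21.00, C_total=10.00, V=2.10; Q1=12.60, Q4=8.40; dissipated=0.033
Final charges: Q1=12.60, Q2=10.00, Q3=12.00, Q4=8.40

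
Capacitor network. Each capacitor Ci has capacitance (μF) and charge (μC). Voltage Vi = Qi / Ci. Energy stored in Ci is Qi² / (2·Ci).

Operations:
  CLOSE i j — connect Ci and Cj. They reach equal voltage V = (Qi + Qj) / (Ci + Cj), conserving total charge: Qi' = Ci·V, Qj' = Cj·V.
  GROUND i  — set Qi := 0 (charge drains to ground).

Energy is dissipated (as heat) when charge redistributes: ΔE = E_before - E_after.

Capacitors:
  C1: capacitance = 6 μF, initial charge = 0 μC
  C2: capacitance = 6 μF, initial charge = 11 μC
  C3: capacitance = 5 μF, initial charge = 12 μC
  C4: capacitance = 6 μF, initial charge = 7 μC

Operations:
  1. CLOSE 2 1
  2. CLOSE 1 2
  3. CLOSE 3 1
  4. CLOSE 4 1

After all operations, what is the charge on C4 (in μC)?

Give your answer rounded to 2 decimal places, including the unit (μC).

Answer: 8.27 μC

Derivation:
Initial: C1(6μF, Q=0μC, V=0.00V), C2(6μF, Q=11μC, V=1.83V), C3(5μF, Q=12μC, V=2.40V), C4(6μF, Q=7μC, V=1.17V)
Op 1: CLOSE 2-1: Q_total=11.00, C_total=12.00, V=0.92; Q2=5.50, Q1=5.50; dissipated=5.042
Op 2: CLOSE 1-2: Q_total=11.00, C_total=12.00, V=0.92; Q1=5.50, Q2=5.50; dissipated=0.000
Op 3: CLOSE 3-1: Q_total=17.50, C_total=11.00, V=1.59; Q3=7.95, Q1=9.55; dissipated=3.000
Op 4: CLOSE 4-1: Q_total=16.55, C_total=12.00, V=1.38; Q4=8.27, Q1=8.27; dissipated=0.270
Final charges: Q1=8.27, Q2=5.50, Q3=7.95, Q4=8.27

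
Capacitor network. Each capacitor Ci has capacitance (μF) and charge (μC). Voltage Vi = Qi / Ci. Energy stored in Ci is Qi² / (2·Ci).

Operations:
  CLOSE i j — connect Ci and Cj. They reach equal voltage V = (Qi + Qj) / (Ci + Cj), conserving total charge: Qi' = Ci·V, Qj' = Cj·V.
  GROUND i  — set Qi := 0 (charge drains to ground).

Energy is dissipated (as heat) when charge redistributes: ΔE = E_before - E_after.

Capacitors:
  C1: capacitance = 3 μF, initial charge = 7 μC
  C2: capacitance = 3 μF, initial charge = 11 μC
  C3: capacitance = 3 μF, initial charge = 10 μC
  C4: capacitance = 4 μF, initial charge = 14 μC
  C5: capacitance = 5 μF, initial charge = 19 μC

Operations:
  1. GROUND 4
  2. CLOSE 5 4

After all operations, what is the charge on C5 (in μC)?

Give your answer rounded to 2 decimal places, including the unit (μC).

Answer: 10.56 μC

Derivation:
Initial: C1(3μF, Q=7μC, V=2.33V), C2(3μF, Q=11μC, V=3.67V), C3(3μF, Q=10μC, V=3.33V), C4(4μF, Q=14μC, V=3.50V), C5(5μF, Q=19μC, V=3.80V)
Op 1: GROUND 4: Q4=0; energy lost=24.500
Op 2: CLOSE 5-4: Q_total=19.00, C_total=9.00, V=2.11; Q5=10.56, Q4=8.44; dissipated=16.044
Final charges: Q1=7.00, Q2=11.00, Q3=10.00, Q4=8.44, Q5=10.56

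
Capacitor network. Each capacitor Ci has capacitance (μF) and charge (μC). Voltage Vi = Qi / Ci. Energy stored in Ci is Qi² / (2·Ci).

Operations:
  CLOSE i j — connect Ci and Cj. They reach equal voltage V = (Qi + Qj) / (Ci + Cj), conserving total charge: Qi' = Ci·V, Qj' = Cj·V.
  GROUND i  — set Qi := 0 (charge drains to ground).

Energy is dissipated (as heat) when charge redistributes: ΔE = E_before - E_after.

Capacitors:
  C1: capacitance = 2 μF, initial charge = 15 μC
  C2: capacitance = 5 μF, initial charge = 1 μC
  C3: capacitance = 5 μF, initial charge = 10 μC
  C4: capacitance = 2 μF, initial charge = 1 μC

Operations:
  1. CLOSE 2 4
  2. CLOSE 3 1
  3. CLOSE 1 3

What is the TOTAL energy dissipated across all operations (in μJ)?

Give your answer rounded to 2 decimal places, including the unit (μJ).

Initial: C1(2μF, Q=15μC, V=7.50V), C2(5μF, Q=1μC, V=0.20V), C3(5μF, Q=10μC, V=2.00V), C4(2μF, Q=1μC, V=0.50V)
Op 1: CLOSE 2-4: Q_total=2.00, C_total=7.00, V=0.29; Q2=1.43, Q4=0.57; dissipated=0.064
Op 2: CLOSE 3-1: Q_total=25.00, C_total=7.00, V=3.57; Q3=17.86, Q1=7.14; dissipated=21.607
Op 3: CLOSE 1-3: Q_total=25.00, C_total=7.00, V=3.57; Q1=7.14, Q3=17.86; dissipated=0.000
Total dissipated: 21.671 μJ

Answer: 21.67 μJ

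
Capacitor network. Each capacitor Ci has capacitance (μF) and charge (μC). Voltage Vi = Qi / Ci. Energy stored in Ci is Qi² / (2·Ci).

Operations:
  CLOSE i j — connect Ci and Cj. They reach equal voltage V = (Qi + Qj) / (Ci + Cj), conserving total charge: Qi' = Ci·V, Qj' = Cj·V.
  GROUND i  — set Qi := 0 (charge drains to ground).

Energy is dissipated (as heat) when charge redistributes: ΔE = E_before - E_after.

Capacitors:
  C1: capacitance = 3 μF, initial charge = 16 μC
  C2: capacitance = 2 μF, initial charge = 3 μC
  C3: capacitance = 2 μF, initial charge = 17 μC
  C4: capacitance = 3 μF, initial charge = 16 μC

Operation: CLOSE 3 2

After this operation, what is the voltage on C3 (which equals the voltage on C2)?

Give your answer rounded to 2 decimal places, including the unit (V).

Answer: 5.00 V

Derivation:
Initial: C1(3μF, Q=16μC, V=5.33V), C2(2μF, Q=3μC, V=1.50V), C3(2μF, Q=17μC, V=8.50V), C4(3μF, Q=16μC, V=5.33V)
Op 1: CLOSE 3-2: Q_total=20.00, C_total=4.00, V=5.00; Q3=10.00, Q2=10.00; dissipated=24.500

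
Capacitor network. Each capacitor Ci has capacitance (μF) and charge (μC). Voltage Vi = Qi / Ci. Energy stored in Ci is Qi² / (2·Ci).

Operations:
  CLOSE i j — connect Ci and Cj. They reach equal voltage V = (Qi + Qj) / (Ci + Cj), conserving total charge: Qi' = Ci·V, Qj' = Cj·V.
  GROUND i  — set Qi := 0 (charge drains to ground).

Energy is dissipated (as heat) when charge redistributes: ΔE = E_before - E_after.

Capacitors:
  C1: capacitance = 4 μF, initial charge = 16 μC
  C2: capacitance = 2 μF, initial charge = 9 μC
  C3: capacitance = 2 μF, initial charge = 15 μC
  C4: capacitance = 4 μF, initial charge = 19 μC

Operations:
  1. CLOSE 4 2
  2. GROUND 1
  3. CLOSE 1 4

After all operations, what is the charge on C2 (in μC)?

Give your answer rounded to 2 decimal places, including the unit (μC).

Answer: 9.33 μC

Derivation:
Initial: C1(4μF, Q=16μC, V=4.00V), C2(2μF, Q=9μC, V=4.50V), C3(2μF, Q=15μC, V=7.50V), C4(4μF, Q=19μC, V=4.75V)
Op 1: CLOSE 4-2: Q_total=28.00, C_total=6.00, V=4.67; Q4=18.67, Q2=9.33; dissipated=0.042
Op 2: GROUND 1: Q1=0; energy lost=32.000
Op 3: CLOSE 1-4: Q_total=18.67, C_total=8.00, V=2.33; Q1=9.33, Q4=9.33; dissipated=21.778
Final charges: Q1=9.33, Q2=9.33, Q3=15.00, Q4=9.33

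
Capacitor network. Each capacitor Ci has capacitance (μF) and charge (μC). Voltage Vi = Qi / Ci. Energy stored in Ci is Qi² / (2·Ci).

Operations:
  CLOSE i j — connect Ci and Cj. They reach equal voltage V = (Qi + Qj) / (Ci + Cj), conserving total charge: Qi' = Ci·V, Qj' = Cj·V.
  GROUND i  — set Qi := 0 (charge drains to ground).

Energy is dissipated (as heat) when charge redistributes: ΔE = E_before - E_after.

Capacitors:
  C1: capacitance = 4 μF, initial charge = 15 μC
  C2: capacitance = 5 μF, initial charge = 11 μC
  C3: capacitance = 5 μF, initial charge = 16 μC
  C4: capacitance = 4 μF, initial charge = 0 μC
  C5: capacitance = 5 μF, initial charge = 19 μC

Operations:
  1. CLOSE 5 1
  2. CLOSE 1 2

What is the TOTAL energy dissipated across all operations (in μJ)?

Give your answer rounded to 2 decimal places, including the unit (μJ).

Answer: 2.77 μJ

Derivation:
Initial: C1(4μF, Q=15μC, V=3.75V), C2(5μF, Q=11μC, V=2.20V), C3(5μF, Q=16μC, V=3.20V), C4(4μF, Q=0μC, V=0.00V), C5(5μF, Q=19μC, V=3.80V)
Op 1: CLOSE 5-1: Q_total=34.00, C_total=9.00, V=3.78; Q5=18.89, Q1=15.11; dissipated=0.003
Op 2: CLOSE 1-2: Q_total=26.11, C_total=9.00, V=2.90; Q1=11.60, Q2=14.51; dissipated=2.766
Total dissipated: 2.769 μJ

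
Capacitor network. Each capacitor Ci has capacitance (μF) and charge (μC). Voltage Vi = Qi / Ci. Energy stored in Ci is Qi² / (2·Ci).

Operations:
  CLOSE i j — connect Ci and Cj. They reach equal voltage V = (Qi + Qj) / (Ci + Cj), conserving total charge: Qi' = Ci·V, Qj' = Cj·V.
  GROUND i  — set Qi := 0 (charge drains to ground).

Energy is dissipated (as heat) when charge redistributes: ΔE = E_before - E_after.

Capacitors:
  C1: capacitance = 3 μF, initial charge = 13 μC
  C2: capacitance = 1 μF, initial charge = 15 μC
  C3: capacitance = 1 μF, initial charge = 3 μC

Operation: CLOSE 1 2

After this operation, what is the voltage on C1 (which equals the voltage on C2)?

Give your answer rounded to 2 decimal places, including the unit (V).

Answer: 7.00 V

Derivation:
Initial: C1(3μF, Q=13μC, V=4.33V), C2(1μF, Q=15μC, V=15.00V), C3(1μF, Q=3μC, V=3.00V)
Op 1: CLOSE 1-2: Q_total=28.00, C_total=4.00, V=7.00; Q1=21.00, Q2=7.00; dissipated=42.667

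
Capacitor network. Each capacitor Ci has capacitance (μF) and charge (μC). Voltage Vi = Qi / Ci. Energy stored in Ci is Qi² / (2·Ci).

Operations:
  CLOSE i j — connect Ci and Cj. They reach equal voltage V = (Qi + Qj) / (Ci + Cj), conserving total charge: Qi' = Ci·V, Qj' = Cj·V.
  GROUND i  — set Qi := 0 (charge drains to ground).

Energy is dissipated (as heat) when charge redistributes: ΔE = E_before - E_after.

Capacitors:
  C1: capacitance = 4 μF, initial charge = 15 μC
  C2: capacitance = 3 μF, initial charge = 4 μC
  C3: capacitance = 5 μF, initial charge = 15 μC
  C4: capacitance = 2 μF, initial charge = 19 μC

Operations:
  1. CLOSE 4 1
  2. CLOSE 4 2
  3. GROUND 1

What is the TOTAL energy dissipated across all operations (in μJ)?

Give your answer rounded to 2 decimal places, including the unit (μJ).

Initial: C1(4μF, Q=15μC, V=3.75V), C2(3μF, Q=4μC, V=1.33V), C3(5μF, Q=15μC, V=3.00V), C4(2μF, Q=19μC, V=9.50V)
Op 1: CLOSE 4-1: Q_total=34.00, C_total=6.00, V=5.67; Q4=11.33, Q1=22.67; dissipated=22.042
Op 2: CLOSE 4-2: Q_total=15.33, C_total=5.00, V=3.07; Q4=6.13, Q2=9.20; dissipated=11.267
Op 3: GROUND 1: Q1=0; energy lost=64.222
Total dissipated: 97.531 μJ

Answer: 97.53 μJ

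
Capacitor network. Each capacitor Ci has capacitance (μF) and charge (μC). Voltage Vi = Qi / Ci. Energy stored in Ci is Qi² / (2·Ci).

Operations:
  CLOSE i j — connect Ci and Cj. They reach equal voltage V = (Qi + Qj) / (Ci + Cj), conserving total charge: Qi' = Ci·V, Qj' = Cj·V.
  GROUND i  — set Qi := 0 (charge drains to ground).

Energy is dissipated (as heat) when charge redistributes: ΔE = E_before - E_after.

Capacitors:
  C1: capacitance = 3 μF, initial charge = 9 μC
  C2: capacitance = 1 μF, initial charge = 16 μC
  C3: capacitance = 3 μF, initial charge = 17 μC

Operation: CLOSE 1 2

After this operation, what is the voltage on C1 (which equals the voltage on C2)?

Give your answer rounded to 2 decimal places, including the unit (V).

Initial: C1(3μF, Q=9μC, V=3.00V), C2(1μF, Q=16μC, V=16.00V), C3(3μF, Q=17μC, V=5.67V)
Op 1: CLOSE 1-2: Q_total=25.00, C_total=4.00, V=6.25; Q1=18.75, Q2=6.25; dissipated=63.375

Answer: 6.25 V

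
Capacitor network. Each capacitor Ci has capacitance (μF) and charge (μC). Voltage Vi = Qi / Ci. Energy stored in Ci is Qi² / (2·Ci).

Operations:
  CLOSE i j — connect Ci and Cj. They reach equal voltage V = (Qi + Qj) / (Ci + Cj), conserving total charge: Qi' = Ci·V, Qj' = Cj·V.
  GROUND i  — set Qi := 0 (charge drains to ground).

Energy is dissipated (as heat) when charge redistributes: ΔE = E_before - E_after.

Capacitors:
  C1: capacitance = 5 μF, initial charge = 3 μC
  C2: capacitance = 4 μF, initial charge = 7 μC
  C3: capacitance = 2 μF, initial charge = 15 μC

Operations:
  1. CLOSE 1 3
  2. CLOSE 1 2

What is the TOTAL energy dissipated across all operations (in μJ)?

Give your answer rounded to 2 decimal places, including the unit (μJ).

Initial: C1(5μF, Q=3μC, V=0.60V), C2(4μF, Q=7μC, V=1.75V), C3(2μF, Q=15μC, V=7.50V)
Op 1: CLOSE 1-3: Q_total=18.00, C_total=7.00, V=2.57; Q1=12.86, Q3=5.14; dissipated=34.007
Op 2: CLOSE 1-2: Q_total=19.86, C_total=9.00, V=2.21; Q1=11.03, Q2=8.83; dissipated=0.750
Total dissipated: 34.757 μJ

Answer: 34.76 μJ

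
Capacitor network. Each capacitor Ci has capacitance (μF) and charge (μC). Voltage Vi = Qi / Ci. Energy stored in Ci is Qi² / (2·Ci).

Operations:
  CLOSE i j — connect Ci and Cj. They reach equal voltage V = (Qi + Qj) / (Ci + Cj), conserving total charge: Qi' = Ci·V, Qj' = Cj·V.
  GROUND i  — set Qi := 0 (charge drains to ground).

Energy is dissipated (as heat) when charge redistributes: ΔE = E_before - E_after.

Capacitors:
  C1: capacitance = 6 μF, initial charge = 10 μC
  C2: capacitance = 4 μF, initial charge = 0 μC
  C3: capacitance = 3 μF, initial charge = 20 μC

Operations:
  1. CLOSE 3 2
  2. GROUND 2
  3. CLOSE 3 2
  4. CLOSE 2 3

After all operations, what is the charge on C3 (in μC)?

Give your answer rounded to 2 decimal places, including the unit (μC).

Initial: C1(6μF, Q=10μC, V=1.67V), C2(4μF, Q=0μC, V=0.00V), C3(3μF, Q=20μC, V=6.67V)
Op 1: CLOSE 3-2: Q_total=20.00, C_total=7.00, V=2.86; Q3=8.57, Q2=11.43; dissipated=38.095
Op 2: GROUND 2: Q2=0; energy lost=16.327
Op 3: CLOSE 3-2: Q_total=8.57, C_total=7.00, V=1.22; Q3=3.67, Q2=4.90; dissipated=6.997
Op 4: CLOSE 2-3: Q_total=8.57, C_total=7.00, V=1.22; Q2=4.90, Q3=3.67; dissipated=0.000
Final charges: Q1=10.00, Q2=4.90, Q3=3.67

Answer: 3.67 μC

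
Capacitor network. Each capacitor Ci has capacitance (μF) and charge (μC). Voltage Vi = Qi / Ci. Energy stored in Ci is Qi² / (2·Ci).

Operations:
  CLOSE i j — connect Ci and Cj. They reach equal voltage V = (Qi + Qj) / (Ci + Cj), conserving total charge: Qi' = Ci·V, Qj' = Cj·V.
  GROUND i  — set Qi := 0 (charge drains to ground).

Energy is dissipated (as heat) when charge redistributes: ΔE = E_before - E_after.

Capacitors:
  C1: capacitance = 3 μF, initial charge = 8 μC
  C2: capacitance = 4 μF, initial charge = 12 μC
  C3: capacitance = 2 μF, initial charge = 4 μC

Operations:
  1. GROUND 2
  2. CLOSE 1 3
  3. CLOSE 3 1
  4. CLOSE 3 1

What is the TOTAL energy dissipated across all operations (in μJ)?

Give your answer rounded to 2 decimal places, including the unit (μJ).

Answer: 18.27 μJ

Derivation:
Initial: C1(3μF, Q=8μC, V=2.67V), C2(4μF, Q=12μC, V=3.00V), C3(2μF, Q=4μC, V=2.00V)
Op 1: GROUND 2: Q2=0; energy lost=18.000
Op 2: CLOSE 1-3: Q_total=12.00, C_total=5.00, V=2.40; Q1=7.20, Q3=4.80; dissipated=0.267
Op 3: CLOSE 3-1: Q_total=12.00, C_total=5.00, V=2.40; Q3=4.80, Q1=7.20; dissipated=0.000
Op 4: CLOSE 3-1: Q_total=12.00, C_total=5.00, V=2.40; Q3=4.80, Q1=7.20; dissipated=0.000
Total dissipated: 18.267 μJ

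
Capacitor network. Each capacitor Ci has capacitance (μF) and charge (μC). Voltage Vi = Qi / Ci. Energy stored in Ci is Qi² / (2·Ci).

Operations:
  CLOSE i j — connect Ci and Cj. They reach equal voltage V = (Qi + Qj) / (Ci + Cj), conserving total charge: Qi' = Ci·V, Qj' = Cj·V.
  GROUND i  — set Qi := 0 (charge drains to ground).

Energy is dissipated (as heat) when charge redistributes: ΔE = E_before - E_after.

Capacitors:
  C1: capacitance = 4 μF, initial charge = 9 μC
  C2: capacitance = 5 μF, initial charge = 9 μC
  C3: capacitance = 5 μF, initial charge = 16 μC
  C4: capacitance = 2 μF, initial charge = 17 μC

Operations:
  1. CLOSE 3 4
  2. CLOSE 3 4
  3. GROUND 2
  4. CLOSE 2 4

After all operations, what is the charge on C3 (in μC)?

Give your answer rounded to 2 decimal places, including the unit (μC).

Initial: C1(4μF, Q=9μC, V=2.25V), C2(5μF, Q=9μC, V=1.80V), C3(5μF, Q=16μC, V=3.20V), C4(2μF, Q=17μC, V=8.50V)
Op 1: CLOSE 3-4: Q_total=33.00, C_total=7.00, V=4.71; Q3=23.57, Q4=9.43; dissipated=20.064
Op 2: CLOSE 3-4: Q_total=33.00, C_total=7.00, V=4.71; Q3=23.57, Q4=9.43; dissipated=0.000
Op 3: GROUND 2: Q2=0; energy lost=8.100
Op 4: CLOSE 2-4: Q_total=9.43, C_total=7.00, V=1.35; Q2=6.73, Q4=2.69; dissipated=15.875
Final charges: Q1=9.00, Q2=6.73, Q3=23.57, Q4=2.69

Answer: 23.57 μC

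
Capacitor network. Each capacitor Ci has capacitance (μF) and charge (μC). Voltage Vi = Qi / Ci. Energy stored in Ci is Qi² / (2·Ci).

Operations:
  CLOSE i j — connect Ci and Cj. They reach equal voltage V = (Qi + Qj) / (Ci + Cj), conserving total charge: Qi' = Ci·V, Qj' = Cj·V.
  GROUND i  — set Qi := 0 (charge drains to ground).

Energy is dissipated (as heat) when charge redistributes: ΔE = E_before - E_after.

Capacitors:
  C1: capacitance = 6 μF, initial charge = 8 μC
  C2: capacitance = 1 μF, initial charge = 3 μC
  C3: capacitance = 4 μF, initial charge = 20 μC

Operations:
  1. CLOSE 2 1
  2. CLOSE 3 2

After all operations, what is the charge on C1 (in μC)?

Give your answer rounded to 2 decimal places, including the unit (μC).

Answer: 9.43 μC

Derivation:
Initial: C1(6μF, Q=8μC, V=1.33V), C2(1μF, Q=3μC, V=3.00V), C3(4μF, Q=20μC, V=5.00V)
Op 1: CLOSE 2-1: Q_total=11.00, C_total=7.00, V=1.57; Q2=1.57, Q1=9.43; dissipated=1.190
Op 2: CLOSE 3-2: Q_total=21.57, C_total=5.00, V=4.31; Q3=17.26, Q2=4.31; dissipated=4.702
Final charges: Q1=9.43, Q2=4.31, Q3=17.26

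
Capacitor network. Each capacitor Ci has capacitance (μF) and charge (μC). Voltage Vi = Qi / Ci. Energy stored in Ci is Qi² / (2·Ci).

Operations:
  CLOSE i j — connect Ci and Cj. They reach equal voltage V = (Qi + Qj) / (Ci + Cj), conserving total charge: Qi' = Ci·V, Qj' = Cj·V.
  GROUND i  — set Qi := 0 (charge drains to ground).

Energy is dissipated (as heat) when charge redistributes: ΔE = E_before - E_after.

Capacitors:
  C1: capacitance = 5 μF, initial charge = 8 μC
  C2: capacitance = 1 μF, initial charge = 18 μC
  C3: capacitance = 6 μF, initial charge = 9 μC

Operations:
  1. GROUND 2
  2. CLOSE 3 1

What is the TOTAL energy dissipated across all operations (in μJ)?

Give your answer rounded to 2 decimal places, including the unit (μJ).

Initial: C1(5μF, Q=8μC, V=1.60V), C2(1μF, Q=18μC, V=18.00V), C3(6μF, Q=9μC, V=1.50V)
Op 1: GROUND 2: Q2=0; energy lost=162.000
Op 2: CLOSE 3-1: Q_total=17.00, C_total=11.00, V=1.55; Q3=9.27, Q1=7.73; dissipated=0.014
Total dissipated: 162.014 μJ

Answer: 162.01 μJ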